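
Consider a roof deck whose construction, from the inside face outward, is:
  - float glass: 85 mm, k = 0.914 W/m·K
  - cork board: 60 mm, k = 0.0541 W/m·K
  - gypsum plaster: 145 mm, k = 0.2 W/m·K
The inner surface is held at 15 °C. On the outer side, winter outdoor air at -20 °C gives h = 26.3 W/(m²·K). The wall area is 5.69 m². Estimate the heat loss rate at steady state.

Thermal resistances in series:
R_float glass = L/(kA) = 0.085/(0.914×5.69) = 0.01634 K/W
R_cork board = L/(kA) = 0.06/(0.0541×5.69) = 0.1949 K/W
R_gypsum plaster = L/(kA) = 0.145/(0.2×5.69) = 0.1274 K/W
R_outer film = 1/(h_o·A) = 1/(26.3×5.69) = 0.006682 K/W
R_total = 0.3454 K/W
Q = ΔT / R_total = 35 / 0.3454

Q ≈ 101 W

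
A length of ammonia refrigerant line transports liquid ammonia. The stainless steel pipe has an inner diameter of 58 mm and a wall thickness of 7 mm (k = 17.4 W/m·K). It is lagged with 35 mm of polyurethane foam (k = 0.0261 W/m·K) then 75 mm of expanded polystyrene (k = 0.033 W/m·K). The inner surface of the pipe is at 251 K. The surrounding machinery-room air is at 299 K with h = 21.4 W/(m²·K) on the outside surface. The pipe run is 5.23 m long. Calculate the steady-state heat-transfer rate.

Q ≈ 32.7 W

Cylindrical conduction, so R = ln(r₂/r₁)/(2πkL) per layer, in series:
R_stainless steel pipe wall = ln(36/29)/(2π×17.4×5.23) = 3.782×10^-4 K/W
R_polyurethane foam = ln(71/36)/(2π×0.0261×5.23) = 0.7919 K/W
R_expanded polystyrene = ln(146/71)/(2π×0.033×5.23) = 0.6648 K/W
R_outer film = 1/(h_o·2πr_oL) = 1/(21.4×2π×0.146×5.23) = 0.00974 K/W
R_total = 1.467 K/W
Q = ΔT/R_total = 48/1.467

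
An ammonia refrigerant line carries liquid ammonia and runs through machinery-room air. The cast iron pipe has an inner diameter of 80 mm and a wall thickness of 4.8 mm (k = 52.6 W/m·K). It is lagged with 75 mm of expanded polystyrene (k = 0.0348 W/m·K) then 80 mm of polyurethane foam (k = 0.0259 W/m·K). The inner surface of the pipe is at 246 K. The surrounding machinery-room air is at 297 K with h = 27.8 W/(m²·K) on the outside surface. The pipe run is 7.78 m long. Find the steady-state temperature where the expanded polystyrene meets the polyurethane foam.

Treating each annulus and film as a series resistance:
R_cast iron pipe wall = ln(44.8/40)/(2π×52.6×7.78) = 4.408×10^-5 K/W
R_expanded polystyrene = ln(119.8/44.8)/(2π×0.0348×7.78) = 0.5782 K/W
R_polyurethane foam = ln(199.8/119.8)/(2π×0.0259×7.78) = 0.404 K/W
R_outer film = 1/(h_o·2πr_oL) = 1/(27.8×2π×0.1998×7.78) = 0.003683 K/W
R_total = 0.9859 K/W
Q = ΔT/R_total = 51/0.9859
Q = 51.7 W
T_interface = T_inner + Q·ΣR(inner→interface) = 246 + 51.7×0.5783

T ≈ 276 K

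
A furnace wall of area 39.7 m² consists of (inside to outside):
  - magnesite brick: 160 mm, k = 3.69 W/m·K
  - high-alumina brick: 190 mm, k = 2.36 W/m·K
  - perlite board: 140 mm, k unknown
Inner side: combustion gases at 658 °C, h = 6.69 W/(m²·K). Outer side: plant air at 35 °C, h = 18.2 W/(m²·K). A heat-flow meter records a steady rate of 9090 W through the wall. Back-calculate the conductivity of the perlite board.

Treating each layer as a thermal resistance in series:
R_inner film = 1/(h_i·A) = 1/(6.69×39.7) = 0.003765 K/W
R_magnesite brick = L/(kA) = 0.16/(3.69×39.7) = 0.001092 K/W
R_high-alumina brick = L/(kA) = 0.19/(2.36×39.7) = 0.002028 K/W
R_outer film = 1/(h_o·A) = 1/(18.2×39.7) = 0.001384 K/W
Sum of known resistances R_other = 0.008269 K/W
Total R = ΔT/Q = 623/9090 = 0.06854 K/W
R_perlite board = R_total − R_other = 0.06027 K/W
k = L/(R·A) = 0.14/(0.06027×39.7)

k ≈ 0.0585 W/(m·K)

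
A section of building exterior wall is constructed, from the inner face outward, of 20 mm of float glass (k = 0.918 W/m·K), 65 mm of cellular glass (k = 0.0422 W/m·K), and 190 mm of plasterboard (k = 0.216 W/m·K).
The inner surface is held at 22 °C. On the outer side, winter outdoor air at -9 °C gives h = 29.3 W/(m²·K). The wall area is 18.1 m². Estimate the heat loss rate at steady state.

Series thermal resistances:
R_float glass = L/(kA) = 0.02/(0.918×18.1) = 0.001204 K/W
R_cellular glass = L/(kA) = 0.065/(0.0422×18.1) = 0.0851 K/W
R_plasterboard = L/(kA) = 0.19/(0.216×18.1) = 0.0486 K/W
R_outer film = 1/(h_o·A) = 1/(29.3×18.1) = 0.001886 K/W
R_total = 0.1368 K/W
Q = ΔT / R_total = 31 / 0.1368

Q ≈ 227 W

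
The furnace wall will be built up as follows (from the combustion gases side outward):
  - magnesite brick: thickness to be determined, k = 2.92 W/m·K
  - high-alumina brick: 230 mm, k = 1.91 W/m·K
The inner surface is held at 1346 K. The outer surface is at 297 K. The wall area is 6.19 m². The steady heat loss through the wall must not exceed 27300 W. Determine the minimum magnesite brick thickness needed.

L ≈ 343 mm

Thermal resistances in series:
R_high-alumina brick = L/(kA) = 0.23/(1.91×6.19) = 0.01945 K/W
Sum of the known resistances R_other = 0.01945 K/W
Required total resistance R_tot = ΔT/Q_allow = 1049/27300 = 0.03842 K/W
R_magnesite brick = R_tot − R_other = 0.01897 K/W
L = R·k·A = 0.01897×2.92×6.19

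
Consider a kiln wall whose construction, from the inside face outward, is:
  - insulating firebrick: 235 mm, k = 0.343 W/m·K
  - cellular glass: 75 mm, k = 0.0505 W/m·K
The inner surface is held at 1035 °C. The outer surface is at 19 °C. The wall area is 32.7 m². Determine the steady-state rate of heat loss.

Thermal resistances in series:
R_insulating firebrick = L/(kA) = 0.235/(0.343×32.7) = 0.02095 K/W
R_cellular glass = L/(kA) = 0.075/(0.0505×32.7) = 0.04542 K/W
R_total = 0.06637 K/W
Q = ΔT / R_total = 1016 / 0.06637

Q ≈ 15300 W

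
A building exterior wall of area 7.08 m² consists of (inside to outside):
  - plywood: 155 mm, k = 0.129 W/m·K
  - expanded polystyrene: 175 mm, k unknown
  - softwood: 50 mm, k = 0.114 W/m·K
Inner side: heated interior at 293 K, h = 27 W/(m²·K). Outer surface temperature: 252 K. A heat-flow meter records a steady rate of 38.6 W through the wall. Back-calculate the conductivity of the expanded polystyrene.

k ≈ 0.03 W/(m·K)

Series thermal resistances:
R_inner film = 1/(h_i·A) = 1/(27×7.08) = 0.005231 K/W
R_plywood = L/(kA) = 0.155/(0.129×7.08) = 0.1697 K/W
R_softwood = L/(kA) = 0.05/(0.114×7.08) = 0.06195 K/W
Sum of known resistances R_other = 0.2369 K/W
Total R = ΔT/Q = 41/38.6 = 1.062 K/W
R_expanded polystyrene = R_total − R_other = 0.8253 K/W
k = L/(R·A) = 0.175/(0.8253×7.08)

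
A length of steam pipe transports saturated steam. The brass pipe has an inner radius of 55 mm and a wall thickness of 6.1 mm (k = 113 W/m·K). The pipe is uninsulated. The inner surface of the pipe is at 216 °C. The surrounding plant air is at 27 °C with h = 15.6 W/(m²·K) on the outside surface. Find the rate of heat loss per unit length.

q′ ≈ 1130 W/m

For a radial system each layer contributes R = ln(r_out/r_in)/(2πkL); films add R = 1/(hA).
R_brass pipe wall = ln(61.1/55)/(2π×113×1) = 1.481×10^-4 K/W
R_outer film = 1/(h_o·2πr_oL) = 1/(15.6×2π×0.0611×1) = 0.167 K/W
R_total = 0.1671 K/W
Q = ΔT/R_total = 189/0.1671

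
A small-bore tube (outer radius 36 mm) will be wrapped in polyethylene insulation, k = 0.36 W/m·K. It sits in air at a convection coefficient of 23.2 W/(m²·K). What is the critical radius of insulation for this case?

r_cr ≈ 15.5 mm

For a cylinder r_cr = k/h = 0.36/23.2
r_cr = 15.5 mm; since the bare radius (36 mm) is above r_cr, any added insulation will reduce heat loss.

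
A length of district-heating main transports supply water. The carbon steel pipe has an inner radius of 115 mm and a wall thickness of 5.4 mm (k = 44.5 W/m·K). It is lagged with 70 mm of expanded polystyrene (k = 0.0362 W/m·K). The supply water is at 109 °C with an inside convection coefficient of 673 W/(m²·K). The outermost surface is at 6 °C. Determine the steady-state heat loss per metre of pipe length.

For a radial system each layer contributes R = ln(r_out/r_in)/(2πkL); films add R = 1/(hA).
R_inner film = 1/(h_i·2πr₁L) = 1/(673×2π×0.115×1) = 0.002056 K/W
R_carbon steel pipe wall = ln(120.4/115)/(2π×44.5×1) = 1.641×10^-4 K/W
R_expanded polystyrene = ln(190.4/120.4)/(2π×0.0362×1) = 2.015 K/W
R_total = 2.017 K/W
Q = ΔT/R_total = 103/2.017

q′ ≈ 51.1 W/m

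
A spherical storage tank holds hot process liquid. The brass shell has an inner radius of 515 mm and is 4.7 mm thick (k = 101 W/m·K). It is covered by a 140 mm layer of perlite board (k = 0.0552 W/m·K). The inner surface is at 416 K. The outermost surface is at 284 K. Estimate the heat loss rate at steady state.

Q ≈ 224 W

Each spherical layer contributes R = (1/r_i − 1/r_o)/(4πk):
R_brass shell = (1/0.515 − 1/0.5197)/(4π×101) = 1.384×10^-5 K/W
R_perlite board = (1/0.5197 − 1/0.6597)/(4π×0.0552) = 0.5887 K/W
R_total = 0.5887 K/W
Q = ΔT/R_total = 132/0.5887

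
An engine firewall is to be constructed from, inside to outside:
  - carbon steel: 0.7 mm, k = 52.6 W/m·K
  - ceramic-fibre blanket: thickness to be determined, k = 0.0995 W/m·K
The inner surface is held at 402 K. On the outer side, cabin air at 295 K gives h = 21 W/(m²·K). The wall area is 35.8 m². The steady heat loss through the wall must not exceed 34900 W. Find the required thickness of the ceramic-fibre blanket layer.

Thermal resistances in series:
R_carbon steel = L/(kA) = 0.0007/(52.6×35.8) = 3.717×10^-7 K/W
R_outer film = 1/(h_o·A) = 1/(21×35.8) = 0.00133 K/W
Sum of the known resistances R_other = 0.001331 K/W
Required total resistance R_tot = ΔT/Q_allow = 107/34900 = 0.003066 K/W
R_ceramic-fibre blanket = R_tot − R_other = 0.001735 K/W
L = R·k·A = 0.001735×0.0995×35.8

L ≈ 6.18 mm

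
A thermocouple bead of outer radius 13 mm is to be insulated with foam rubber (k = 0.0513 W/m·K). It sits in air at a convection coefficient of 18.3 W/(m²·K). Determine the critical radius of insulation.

For a sphere r_cr = 2k/h = 2×0.0513/18.3
r_cr = 5.61 mm; since the bare radius (13 mm) is above r_cr, any added insulation will reduce heat loss.

r_cr ≈ 5.61 mm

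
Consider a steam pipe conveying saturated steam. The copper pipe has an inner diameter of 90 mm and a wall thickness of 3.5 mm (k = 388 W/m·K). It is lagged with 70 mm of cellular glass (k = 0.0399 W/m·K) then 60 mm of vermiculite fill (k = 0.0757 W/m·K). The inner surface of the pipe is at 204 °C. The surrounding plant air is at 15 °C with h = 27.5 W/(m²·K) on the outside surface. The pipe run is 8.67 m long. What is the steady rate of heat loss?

Q ≈ 368 W

Per-layer cylindrical resistances, series-summed:
R_copper pipe wall = ln(48.5/45)/(2π×388×8.67) = 3.544×10^-6 K/W
R_cellular glass = ln(118.5/48.5)/(2π×0.0399×8.67) = 0.411 K/W
R_vermiculite fill = ln(178.5/118.5)/(2π×0.0757×8.67) = 0.09934 K/W
R_outer film = 1/(h_o·2πr_oL) = 1/(27.5×2π×0.1785×8.67) = 0.00374 K/W
R_total = 0.5141 K/W
Q = ΔT/R_total = 189/0.5141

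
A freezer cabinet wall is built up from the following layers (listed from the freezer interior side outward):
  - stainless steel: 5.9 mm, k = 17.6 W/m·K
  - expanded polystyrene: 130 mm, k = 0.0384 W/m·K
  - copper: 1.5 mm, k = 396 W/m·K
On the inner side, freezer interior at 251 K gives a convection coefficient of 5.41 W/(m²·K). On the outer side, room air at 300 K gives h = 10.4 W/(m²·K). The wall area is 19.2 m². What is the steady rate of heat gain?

Using the resistance-network approach (series):
R_inner film = 1/(h_i·A) = 1/(5.41×19.2) = 0.009627 K/W
R_stainless steel = L/(kA) = 0.0059/(17.6×19.2) = 1.746×10^-5 K/W
R_expanded polystyrene = L/(kA) = 0.13/(0.0384×19.2) = 0.1763 K/W
R_copper = L/(kA) = 0.0015/(396×19.2) = 1.973×10^-7 K/W
R_outer film = 1/(h_o·A) = 1/(10.4×19.2) = 0.005008 K/W
R_total = 0.191 K/W
Q = ΔT / R_total = 49 / 0.191

Q ≈ 257 W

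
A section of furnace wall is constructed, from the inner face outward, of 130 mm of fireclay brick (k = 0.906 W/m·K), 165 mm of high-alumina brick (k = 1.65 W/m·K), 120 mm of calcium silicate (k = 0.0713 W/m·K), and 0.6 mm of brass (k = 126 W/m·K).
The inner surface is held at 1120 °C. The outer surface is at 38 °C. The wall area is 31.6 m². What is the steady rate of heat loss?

Thermal resistances in series:
R_fireclay brick = L/(kA) = 0.13/(0.906×31.6) = 0.004541 K/W
R_high-alumina brick = L/(kA) = 0.165/(1.65×31.6) = 0.003165 K/W
R_calcium silicate = L/(kA) = 0.12/(0.0713×31.6) = 0.05326 K/W
R_brass = L/(kA) = 0.0006/(126×31.6) = 1.507×10^-7 K/W
R_total = 0.06097 K/W
Q = ΔT / R_total = 1082 / 0.06097

Q ≈ 17700 W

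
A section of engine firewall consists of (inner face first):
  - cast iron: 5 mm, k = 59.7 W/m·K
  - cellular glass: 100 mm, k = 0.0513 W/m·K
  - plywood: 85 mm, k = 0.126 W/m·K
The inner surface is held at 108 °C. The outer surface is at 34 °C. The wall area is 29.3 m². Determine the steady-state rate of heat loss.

Q ≈ 826 W

Treating each layer as a thermal resistance in series:
R_cast iron = L/(kA) = 0.005/(59.7×29.3) = 2.858×10^-6 K/W
R_cellular glass = L/(kA) = 0.1/(0.0513×29.3) = 0.06653 K/W
R_plywood = L/(kA) = 0.085/(0.126×29.3) = 0.02302 K/W
R_total = 0.08956 K/W
Q = ΔT / R_total = 74 / 0.08956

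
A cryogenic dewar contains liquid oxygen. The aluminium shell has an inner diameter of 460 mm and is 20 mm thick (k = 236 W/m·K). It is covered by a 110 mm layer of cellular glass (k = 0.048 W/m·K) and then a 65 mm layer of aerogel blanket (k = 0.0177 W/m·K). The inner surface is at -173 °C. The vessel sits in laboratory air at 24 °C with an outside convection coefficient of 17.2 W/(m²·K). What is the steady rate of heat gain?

Each spherical layer contributes R = (1/r_i − 1/r_o)/(4πk):
R_aluminium shell = (1/0.23 − 1/0.25)/(4π×236) = 1.173×10^-4 K/W
R_cellular glass = (1/0.25 − 1/0.36)/(4π×0.048) = 2.026 K/W
R_aerogel blanket = (1/0.36 − 1/0.425)/(4π×0.0177) = 1.91 K/W
R_outer film = 1/(h·4πr_o²) = 1/(17.2×4π×0.425²) = 0.02561 K/W
R_total = 3.962 K/W
Q = ΔT/R_total = 197/3.962

Q ≈ 49.7 W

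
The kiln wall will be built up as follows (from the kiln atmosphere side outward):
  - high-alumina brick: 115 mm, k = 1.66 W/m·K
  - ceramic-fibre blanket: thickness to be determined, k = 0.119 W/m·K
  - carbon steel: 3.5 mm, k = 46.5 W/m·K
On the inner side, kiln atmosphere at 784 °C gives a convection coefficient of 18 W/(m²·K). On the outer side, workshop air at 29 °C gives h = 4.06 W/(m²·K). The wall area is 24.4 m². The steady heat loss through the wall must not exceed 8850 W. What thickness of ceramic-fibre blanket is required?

Series thermal resistances:
R_inner film = 1/(h_i·A) = 1/(18×24.4) = 0.002277 K/W
R_high-alumina brick = L/(kA) = 0.115/(1.66×24.4) = 0.002839 K/W
R_carbon steel = L/(kA) = 0.0035/(46.5×24.4) = 3.085×10^-6 K/W
R_outer film = 1/(h_o·A) = 1/(4.06×24.4) = 0.01009 K/W
Sum of the known resistances R_other = 0.01521 K/W
Required total resistance R_tot = ΔT/Q_allow = 755/8850 = 0.08531 K/W
R_ceramic-fibre blanket = R_tot − R_other = 0.0701 K/W
L = R·k·A = 0.0701×0.119×24.4

L ≈ 204 mm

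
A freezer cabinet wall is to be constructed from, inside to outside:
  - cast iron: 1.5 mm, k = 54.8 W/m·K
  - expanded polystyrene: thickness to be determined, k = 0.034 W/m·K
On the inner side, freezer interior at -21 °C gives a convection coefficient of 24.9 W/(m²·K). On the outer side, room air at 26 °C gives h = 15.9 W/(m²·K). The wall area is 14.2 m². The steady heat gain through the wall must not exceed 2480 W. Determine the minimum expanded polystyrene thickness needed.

L ≈ 5.65 mm

Treating each layer as a thermal resistance in series:
R_inner film = 1/(h_i·A) = 1/(24.9×14.2) = 0.002828 K/W
R_cast iron = L/(kA) = 0.0015/(54.8×14.2) = 1.928×10^-6 K/W
R_outer film = 1/(h_o·A) = 1/(15.9×14.2) = 0.004429 K/W
Sum of the known resistances R_other = 0.007259 K/W
Required total resistance R_tot = ΔT/Q_allow = 47/2480 = 0.01895 K/W
R_expanded polystyrene = R_tot − R_other = 0.01169 K/W
L = R·k·A = 0.01169×0.034×14.2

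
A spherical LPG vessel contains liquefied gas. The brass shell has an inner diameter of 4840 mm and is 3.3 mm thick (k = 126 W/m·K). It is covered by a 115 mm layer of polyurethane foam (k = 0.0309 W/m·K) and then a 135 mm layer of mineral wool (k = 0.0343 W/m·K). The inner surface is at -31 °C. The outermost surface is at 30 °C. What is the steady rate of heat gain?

Each spherical layer contributes R = (1/r_i − 1/r_o)/(4πk):
R_brass shell = (1/2.42 − 1/2.4233)/(4π×126) = 3.554×10^-7 K/W
R_polyurethane foam = (1/2.4233 − 1/2.5383)/(4π×0.0309) = 0.04815 K/W
R_mineral wool = (1/2.5383 − 1/2.6733)/(4π×0.0343) = 0.04616 K/W
R_total = 0.09431 K/W
Q = ΔT/R_total = 61/0.09431

Q ≈ 647 W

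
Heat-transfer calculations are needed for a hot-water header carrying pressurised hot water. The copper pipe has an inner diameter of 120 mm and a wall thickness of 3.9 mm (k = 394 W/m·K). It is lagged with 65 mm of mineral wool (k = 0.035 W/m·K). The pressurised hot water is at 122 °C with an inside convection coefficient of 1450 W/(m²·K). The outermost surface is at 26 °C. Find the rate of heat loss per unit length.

For a radial system each layer contributes R = ln(r_out/r_in)/(2πkL); films add R = 1/(hA).
R_inner film = 1/(h_i·2πr₁L) = 1/(1450×2π×0.06×1) = 0.001829 K/W
R_copper pipe wall = ln(63.9/60)/(2π×394×1) = 2.544×10^-5 K/W
R_mineral wool = ln(128.9/63.9)/(2π×0.035×1) = 3.191 K/W
R_total = 3.193 K/W
Q = ΔT/R_total = 96/3.193

q′ ≈ 30.1 W/m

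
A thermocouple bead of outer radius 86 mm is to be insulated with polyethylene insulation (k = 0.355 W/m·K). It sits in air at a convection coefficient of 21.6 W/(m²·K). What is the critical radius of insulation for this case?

r_cr ≈ 32.9 mm

For a sphere r_cr = 2k/h = 2×0.355/21.6
r_cr = 32.9 mm; since the bare radius (86 mm) is above r_cr, any added insulation will reduce heat loss.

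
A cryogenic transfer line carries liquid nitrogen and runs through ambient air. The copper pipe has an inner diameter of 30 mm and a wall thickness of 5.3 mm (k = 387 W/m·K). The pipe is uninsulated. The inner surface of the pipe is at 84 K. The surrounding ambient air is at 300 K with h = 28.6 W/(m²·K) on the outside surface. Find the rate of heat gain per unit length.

q′ ≈ 788 W/m

Cylindrical conduction, so R = ln(r₂/r₁)/(2πkL) per layer, in series:
R_copper pipe wall = ln(20.3/15)/(2π×387×1) = 1.244×10^-4 K/W
R_outer film = 1/(h_o·2πr_oL) = 1/(28.6×2π×0.0203×1) = 0.2741 K/W
R_total = 0.2743 K/W
Q = ΔT/R_total = 216/0.2743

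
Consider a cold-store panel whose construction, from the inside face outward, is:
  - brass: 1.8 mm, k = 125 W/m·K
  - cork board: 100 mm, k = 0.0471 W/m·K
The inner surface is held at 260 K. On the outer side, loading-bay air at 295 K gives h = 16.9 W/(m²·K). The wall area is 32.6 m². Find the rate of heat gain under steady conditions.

Treating each layer as a thermal resistance in series:
R_brass = L/(kA) = 0.0018/(125×32.6) = 4.417×10^-7 K/W
R_cork board = L/(kA) = 0.1/(0.0471×32.6) = 0.06513 K/W
R_outer film = 1/(h_o·A) = 1/(16.9×32.6) = 0.001815 K/W
R_total = 0.06694 K/W
Q = ΔT / R_total = 35 / 0.06694

Q ≈ 523 W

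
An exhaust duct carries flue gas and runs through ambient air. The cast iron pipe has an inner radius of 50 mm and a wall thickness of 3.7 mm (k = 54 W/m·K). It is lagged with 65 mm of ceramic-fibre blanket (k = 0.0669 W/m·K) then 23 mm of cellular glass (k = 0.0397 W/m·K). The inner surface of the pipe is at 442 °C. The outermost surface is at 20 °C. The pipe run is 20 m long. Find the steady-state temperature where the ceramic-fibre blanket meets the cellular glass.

T ≈ 135 °C

Per-layer cylindrical resistances, series-summed:
R_cast iron pipe wall = ln(53.7/50)/(2π×54×20) = 1.052×10^-5 K/W
R_ceramic-fibre blanket = ln(118.7/53.7)/(2π×0.0669×20) = 0.09435 K/W
R_cellular glass = ln(141.7/118.7)/(2π×0.0397×20) = 0.0355 K/W
R_total = 0.1299 K/W
Q = ΔT/R_total = 422/0.1299
Q = 3250 W
T_interface = T_inner − Q·ΣR(inner→interface) = 442 − 3250×0.09436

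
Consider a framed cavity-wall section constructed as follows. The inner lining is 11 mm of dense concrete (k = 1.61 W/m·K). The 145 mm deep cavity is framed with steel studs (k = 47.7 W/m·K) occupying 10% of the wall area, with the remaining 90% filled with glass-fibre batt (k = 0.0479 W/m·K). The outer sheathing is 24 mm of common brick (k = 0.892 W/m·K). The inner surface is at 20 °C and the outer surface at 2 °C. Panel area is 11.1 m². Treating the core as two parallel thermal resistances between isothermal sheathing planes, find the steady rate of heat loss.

Sheathing layers in series; stud and cavity paths in parallel between them.
R_inner = 0.011/(1.61×11.1) = 6.155×10^-4 K/W
R_stud  = 0.145/(47.7×0.1×11.1) = 0.002739 K/W
R_cav   = 0.145/(0.0479×0.9×11.1) = 0.303 K/W
1/R_core = 1/R_stud + 1/R_cav → R_core = 0.002714 K/W
R_outer = 0.024/(0.892×11.1) = 0.002424 K/W
R_total = 0.005754 K/W
Q = ΔT/R_total = 18/0.005754

Q ≈ 3130 W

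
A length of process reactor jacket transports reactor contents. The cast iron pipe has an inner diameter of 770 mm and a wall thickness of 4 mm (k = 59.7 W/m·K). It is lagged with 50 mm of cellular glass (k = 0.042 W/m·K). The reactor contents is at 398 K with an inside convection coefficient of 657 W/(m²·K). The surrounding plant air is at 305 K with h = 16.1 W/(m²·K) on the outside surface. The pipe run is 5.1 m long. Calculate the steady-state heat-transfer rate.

Q ≈ 985 W

Treating each annulus and film as a series resistance:
R_inner film = 1/(h_i·2πr₁L) = 1/(657×2π×0.385×5.1) = 1.234×10^-4 K/W
R_cast iron pipe wall = ln(389/385)/(2π×59.7×5.1) = 5.403×10^-6 K/W
R_cellular glass = ln(439/389)/(2π×0.042×5.1) = 0.08985 K/W
R_outer film = 1/(h_o·2πr_oL) = 1/(16.1×2π×0.439×5.1) = 0.004415 K/W
R_total = 0.09439 K/W
Q = ΔT/R_total = 93/0.09439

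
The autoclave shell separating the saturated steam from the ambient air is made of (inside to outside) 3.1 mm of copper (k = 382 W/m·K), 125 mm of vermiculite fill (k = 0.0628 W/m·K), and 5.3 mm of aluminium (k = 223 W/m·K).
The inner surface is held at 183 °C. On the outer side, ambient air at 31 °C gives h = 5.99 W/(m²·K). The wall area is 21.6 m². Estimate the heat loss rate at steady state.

Thermal resistances in series:
R_copper = L/(kA) = 0.0031/(382×21.6) = 3.757×10^-7 K/W
R_vermiculite fill = L/(kA) = 0.125/(0.0628×21.6) = 0.09215 K/W
R_aluminium = L/(kA) = 0.0053/(223×21.6) = 1.1×10^-6 K/W
R_outer film = 1/(h_o·A) = 1/(5.99×21.6) = 0.007729 K/W
R_total = 0.09988 K/W
Q = ΔT / R_total = 152 / 0.09988

Q ≈ 1520 W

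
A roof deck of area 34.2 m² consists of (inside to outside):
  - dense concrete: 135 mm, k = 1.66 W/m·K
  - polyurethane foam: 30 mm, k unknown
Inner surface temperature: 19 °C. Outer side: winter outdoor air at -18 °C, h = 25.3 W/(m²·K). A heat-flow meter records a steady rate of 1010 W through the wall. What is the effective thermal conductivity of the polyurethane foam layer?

Using the resistance-network approach (series):
R_dense concrete = L/(kA) = 0.135/(1.66×34.2) = 0.002378 K/W
R_outer film = 1/(h_o·A) = 1/(25.3×34.2) = 0.001156 K/W
Sum of known resistances R_other = 0.003534 K/W
Total R = ΔT/Q = 37/1010 = 0.03663 K/W
R_polyurethane foam = R_total − R_other = 0.0331 K/W
k = L/(R·A) = 0.03/(0.0331×34.2)

k ≈ 0.0265 W/(m·K)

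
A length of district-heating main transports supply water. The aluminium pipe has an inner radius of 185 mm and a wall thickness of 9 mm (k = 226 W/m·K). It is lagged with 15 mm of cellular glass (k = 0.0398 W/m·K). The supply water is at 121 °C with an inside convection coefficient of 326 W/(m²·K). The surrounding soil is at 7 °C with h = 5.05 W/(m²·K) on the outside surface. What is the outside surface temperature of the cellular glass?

For a radial system each layer contributes R = ln(r_out/r_in)/(2πkL); films add R = 1/(hA).
R_inner film = 1/(h_i·2πr₁L) = 1/(326×2π×0.185×1) = 0.002639 K/W
R_aluminium pipe wall = ln(194/185)/(2π×226×1) = 3.345×10^-5 K/W
R_cellular glass = ln(209/194)/(2π×0.0398×1) = 0.2978 K/W
R_outer film = 1/(h_o·2πr_oL) = 1/(5.05×2π×0.209×1) = 0.1508 K/W
R_total = 0.4513 K/W
Q = ΔT/R_total = 114/0.4513
Q = 253 W/m
T_interface = T_inner − Q·ΣR(inner→interface) = 121 − 253×0.3005

T ≈ 45.1 °C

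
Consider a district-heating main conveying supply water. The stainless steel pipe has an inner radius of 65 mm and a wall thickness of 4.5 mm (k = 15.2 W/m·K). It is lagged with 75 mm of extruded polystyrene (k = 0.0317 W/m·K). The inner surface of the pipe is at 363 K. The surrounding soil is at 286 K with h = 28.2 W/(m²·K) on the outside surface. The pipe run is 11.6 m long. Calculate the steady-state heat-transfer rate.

Q ≈ 240 W

For a radial system each layer contributes R = ln(r_out/r_in)/(2πkL); films add R = 1/(hA).
R_stainless steel pipe wall = ln(69.5/65)/(2π×15.2×11.6) = 6.042×10^-5 K/W
R_extruded polystyrene = ln(144.5/69.5)/(2π×0.0317×11.6) = 0.3168 K/W
R_outer film = 1/(h_o·2πr_oL) = 1/(28.2×2π×0.1445×11.6) = 0.003367 K/W
R_total = 0.3202 K/W
Q = ΔT/R_total = 77/0.3202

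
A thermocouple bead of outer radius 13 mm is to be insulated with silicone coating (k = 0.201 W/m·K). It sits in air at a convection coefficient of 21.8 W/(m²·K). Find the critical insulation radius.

r_cr ≈ 18.4 mm

For a sphere r_cr = 2k/h = 2×0.201/21.8
r_cr = 18.4 mm; since the bare radius (13 mm) is below r_cr, adding a thin layer of insulation will *increase* heat loss.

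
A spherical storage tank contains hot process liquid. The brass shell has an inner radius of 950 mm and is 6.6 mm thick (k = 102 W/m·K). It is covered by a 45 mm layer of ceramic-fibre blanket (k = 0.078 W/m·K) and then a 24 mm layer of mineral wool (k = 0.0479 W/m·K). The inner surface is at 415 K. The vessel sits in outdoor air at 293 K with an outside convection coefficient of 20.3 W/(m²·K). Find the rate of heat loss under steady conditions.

Each spherical layer contributes R = (1/r_i − 1/r_o)/(4πk):
R_brass shell = (1/0.95 − 1/0.9566)/(4π×102) = 5.666×10^-6 K/W
R_ceramic-fibre blanket = (1/0.9566 − 1/1.0016)/(4π×0.078) = 0.04792 K/W
R_mineral wool = (1/1.0016 − 1/1.0256)/(4π×0.0479) = 0.03881 K/W
R_outer film = 1/(h·4πr_o²) = 1/(20.3×4π×1.0256²) = 0.003727 K/W
R_total = 0.09046 K/W
Q = ΔT/R_total = 122/0.09046

Q ≈ 1350 W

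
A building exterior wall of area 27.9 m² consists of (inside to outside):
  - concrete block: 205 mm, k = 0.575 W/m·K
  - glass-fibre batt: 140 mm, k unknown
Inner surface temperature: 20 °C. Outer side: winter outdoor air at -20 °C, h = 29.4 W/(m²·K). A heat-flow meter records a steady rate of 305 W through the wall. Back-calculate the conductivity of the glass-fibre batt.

k ≈ 0.0428 W/(m·K)

Thermal resistances in series:
R_concrete block = L/(kA) = 0.205/(0.575×27.9) = 0.01278 K/W
R_outer film = 1/(h_o·A) = 1/(29.4×27.9) = 0.001219 K/W
Sum of known resistances R_other = 0.014 K/W
Total R = ΔT/Q = 40/305 = 0.1311 K/W
R_glass-fibre batt = R_total − R_other = 0.1171 K/W
k = L/(R·A) = 0.14/(0.1171×27.9)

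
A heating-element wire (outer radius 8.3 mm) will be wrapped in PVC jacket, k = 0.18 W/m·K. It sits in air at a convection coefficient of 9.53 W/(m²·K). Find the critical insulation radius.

For a cylinder r_cr = k/h = 0.18/9.53
r_cr = 18.9 mm; since the bare radius (8.3 mm) is below r_cr, adding a thin layer of insulation will *increase* heat loss.

r_cr ≈ 18.9 mm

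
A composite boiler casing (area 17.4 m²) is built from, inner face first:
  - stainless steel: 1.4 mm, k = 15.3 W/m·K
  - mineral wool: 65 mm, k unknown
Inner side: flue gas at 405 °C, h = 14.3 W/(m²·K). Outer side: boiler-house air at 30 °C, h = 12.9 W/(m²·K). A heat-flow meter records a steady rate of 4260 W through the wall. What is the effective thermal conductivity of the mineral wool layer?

k ≈ 0.047 W/(m·K)

Thermal resistances in series:
R_inner film = 1/(h_i·A) = 1/(14.3×17.4) = 0.004019 K/W
R_stainless steel = L/(kA) = 0.0014/(15.3×17.4) = 5.259×10^-6 K/W
R_outer film = 1/(h_o·A) = 1/(12.9×17.4) = 0.004455 K/W
Sum of known resistances R_other = 0.008479 K/W
Total R = ΔT/Q = 375/4260 = 0.08803 K/W
R_mineral wool = R_total − R_other = 0.07955 K/W
k = L/(R·A) = 0.065/(0.07955×17.4)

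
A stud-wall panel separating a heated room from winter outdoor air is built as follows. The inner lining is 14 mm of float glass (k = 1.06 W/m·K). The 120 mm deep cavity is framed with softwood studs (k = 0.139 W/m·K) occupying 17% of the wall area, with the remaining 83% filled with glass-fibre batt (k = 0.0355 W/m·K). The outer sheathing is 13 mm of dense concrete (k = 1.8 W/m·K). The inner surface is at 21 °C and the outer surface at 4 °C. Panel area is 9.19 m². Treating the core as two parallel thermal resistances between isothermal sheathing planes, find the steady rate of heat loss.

Q ≈ 68.5 W

Sheathing layers in series; stud and cavity paths in parallel between them.
R_inner = 0.014/(1.06×9.19) = 0.001437 K/W
R_stud  = 0.12/(0.139×0.17×9.19) = 0.5526 K/W
R_cav   = 0.12/(0.0355×0.83×9.19) = 0.4432 K/W
1/R_core = 1/R_stud + 1/R_cav → R_core = 0.2459 K/W
R_outer = 0.013/(1.8×9.19) = 7.859×10^-4 K/W
R_total = 0.2482 K/W
Q = ΔT/R_total = 17/0.2482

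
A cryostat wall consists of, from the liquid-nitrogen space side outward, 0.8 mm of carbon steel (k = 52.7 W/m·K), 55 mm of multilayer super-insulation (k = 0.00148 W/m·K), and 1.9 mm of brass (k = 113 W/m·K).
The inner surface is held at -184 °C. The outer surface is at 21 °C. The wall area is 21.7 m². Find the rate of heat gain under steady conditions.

Treating each layer as a thermal resistance in series:
R_carbon steel = L/(kA) = 0.0008/(52.7×21.7) = 6.996×10^-7 K/W
R_multilayer super-insulation = L/(kA) = 0.055/(0.00148×21.7) = 1.713 K/W
R_brass = L/(kA) = 0.0019/(113×21.7) = 7.748×10^-7 K/W
R_total = 1.713 K/W
Q = ΔT / R_total = 205 / 1.713

Q ≈ 120 W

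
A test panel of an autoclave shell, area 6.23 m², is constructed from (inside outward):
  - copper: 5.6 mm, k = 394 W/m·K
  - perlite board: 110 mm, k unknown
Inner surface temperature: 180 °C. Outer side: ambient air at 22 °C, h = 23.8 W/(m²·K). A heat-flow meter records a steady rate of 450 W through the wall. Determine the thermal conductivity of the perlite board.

k ≈ 0.0513 W/(m·K)

Thermal resistances in series:
R_copper = L/(kA) = 0.0056/(394×6.23) = 2.281×10^-6 K/W
R_outer film = 1/(h_o·A) = 1/(23.8×6.23) = 0.006744 K/W
Sum of known resistances R_other = 0.006747 K/W
Total R = ΔT/Q = 158/450 = 0.3511 K/W
R_perlite board = R_total − R_other = 0.3444 K/W
k = L/(R·A) = 0.11/(0.3444×6.23)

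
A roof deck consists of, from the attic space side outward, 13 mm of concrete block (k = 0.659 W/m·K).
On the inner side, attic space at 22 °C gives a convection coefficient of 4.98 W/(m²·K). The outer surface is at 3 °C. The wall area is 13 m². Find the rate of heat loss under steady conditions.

Q ≈ 1120 W

Treating each layer as a thermal resistance in series:
R_inner film = 1/(h_i·A) = 1/(4.98×13) = 0.01545 K/W
R_concrete block = L/(kA) = 0.013/(0.659×13) = 0.001517 K/W
R_total = 0.01696 K/W
Q = ΔT / R_total = 19 / 0.01696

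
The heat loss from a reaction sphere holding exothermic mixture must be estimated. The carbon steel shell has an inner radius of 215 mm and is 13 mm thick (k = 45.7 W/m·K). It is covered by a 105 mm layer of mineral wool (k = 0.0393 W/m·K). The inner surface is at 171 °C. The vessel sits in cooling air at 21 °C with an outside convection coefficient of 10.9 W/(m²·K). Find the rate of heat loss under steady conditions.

Q ≈ 52.3 W

Spherical conduction: R = (1/r_in − 1/r_out)/(4πk) per layer; series-sum.
R_carbon steel shell = (1/0.215 − 1/0.228)/(4π×45.7) = 4.618×10^-4 K/W
R_mineral wool = (1/0.228 − 1/0.333)/(4π×0.0393) = 2.8 K/W
R_outer film = 1/(h·4πr_o²) = 1/(10.9×4π×0.333²) = 0.06584 K/W
R_total = 2.867 K/W
Q = ΔT/R_total = 150/2.867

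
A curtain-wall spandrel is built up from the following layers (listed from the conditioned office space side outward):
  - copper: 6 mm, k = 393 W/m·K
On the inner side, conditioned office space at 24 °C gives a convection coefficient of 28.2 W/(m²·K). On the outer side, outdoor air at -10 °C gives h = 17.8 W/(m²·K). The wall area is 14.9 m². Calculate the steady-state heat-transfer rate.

Q ≈ 5530 W

Model the wall as resistances in series:
R_inner film = 1/(h_i·A) = 1/(28.2×14.9) = 0.00238 K/W
R_copper = L/(kA) = 0.006/(393×14.9) = 1.025×10^-6 K/W
R_outer film = 1/(h_o·A) = 1/(17.8×14.9) = 0.00377 K/W
R_total = 0.006151 K/W
Q = ΔT / R_total = 34 / 0.006151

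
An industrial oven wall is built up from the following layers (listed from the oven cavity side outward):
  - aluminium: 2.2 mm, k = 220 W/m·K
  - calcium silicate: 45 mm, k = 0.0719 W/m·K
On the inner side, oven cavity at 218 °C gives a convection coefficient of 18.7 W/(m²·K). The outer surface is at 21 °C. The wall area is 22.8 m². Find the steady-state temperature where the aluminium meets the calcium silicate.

Model the wall as resistances in series:
R_inner film = 1/(h_i·A) = 1/(18.7×22.8) = 0.002345 K/W
R_aluminium = L/(kA) = 0.0022/(220×22.8) = 4.386×10^-7 K/W
R_calcium silicate = L/(kA) = 0.045/(0.0719×22.8) = 0.02745 K/W
R_total = 0.0298 K/W;  Q = ΔT/R_total = 197/0.0298 = 6612 W
T_interface = T_inner − Q·ΣR(inner→interface) = 218 − 6610×0.002346

T ≈ 202 °C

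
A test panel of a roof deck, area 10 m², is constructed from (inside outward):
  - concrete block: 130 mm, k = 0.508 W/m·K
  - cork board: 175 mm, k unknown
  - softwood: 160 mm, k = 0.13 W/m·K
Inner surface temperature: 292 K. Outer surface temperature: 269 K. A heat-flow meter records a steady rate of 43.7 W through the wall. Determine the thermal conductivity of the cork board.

k ≈ 0.0463 W/(m·K)

Using the resistance-network approach (series):
R_concrete block = L/(kA) = 0.13/(0.508×10) = 0.02559 K/W
R_softwood = L/(kA) = 0.16/(0.13×10) = 0.1231 K/W
Sum of known resistances R_other = 0.1487 K/W
Total R = ΔT/Q = 23/43.7 = 0.5263 K/W
R_cork board = R_total − R_other = 0.3776 K/W
k = L/(R·A) = 0.175/(0.3776×10)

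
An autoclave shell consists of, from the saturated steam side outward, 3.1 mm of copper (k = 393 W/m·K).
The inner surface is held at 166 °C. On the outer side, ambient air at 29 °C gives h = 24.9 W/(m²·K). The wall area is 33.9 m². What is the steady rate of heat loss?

Q ≈ 116000 W

Thermal resistances in series:
R_copper = L/(kA) = 0.0031/(393×33.9) = 2.327×10^-7 K/W
R_outer film = 1/(h_o·A) = 1/(24.9×33.9) = 0.001185 K/W
R_total = 0.001185 K/W
Q = ΔT / R_total = 137 / 0.001185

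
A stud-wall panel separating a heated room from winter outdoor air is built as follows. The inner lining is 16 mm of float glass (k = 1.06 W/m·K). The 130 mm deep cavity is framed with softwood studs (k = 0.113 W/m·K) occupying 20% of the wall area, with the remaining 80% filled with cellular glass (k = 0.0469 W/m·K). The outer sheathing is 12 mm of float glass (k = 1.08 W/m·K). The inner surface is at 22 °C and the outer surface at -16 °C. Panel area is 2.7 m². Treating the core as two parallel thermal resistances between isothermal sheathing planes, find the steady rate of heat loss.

Q ≈ 46.9 W

Sheathing layers in series; stud and cavity paths in parallel between them.
R_inner = 0.016/(1.06×2.7) = 0.00559 K/W
R_stud  = 0.13/(0.113×0.2×2.7) = 2.13 K/W
R_cav   = 0.13/(0.0469×0.8×2.7) = 1.283 K/W
1/R_core = 1/R_stud + 1/R_cav → R_core = 0.8009 K/W
R_outer = 0.012/(1.08×2.7) = 0.004115 K/W
R_total = 0.8106 K/W
Q = ΔT/R_total = 38/0.8106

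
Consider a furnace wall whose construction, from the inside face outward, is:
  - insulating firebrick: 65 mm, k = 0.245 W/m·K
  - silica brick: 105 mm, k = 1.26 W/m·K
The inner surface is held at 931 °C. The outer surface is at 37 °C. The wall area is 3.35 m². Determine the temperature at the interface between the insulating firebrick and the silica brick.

Series thermal resistances:
R_insulating firebrick = L/(kA) = 0.065/(0.245×3.35) = 0.0792 K/W
R_silica brick = L/(kA) = 0.105/(1.26×3.35) = 0.02488 K/W
R_total = 0.1041 K/W;  Q = ΔT/R_total = 894/0.1041 = 8590 W
T_interface = T_inner − Q·ΣR(inner→interface) = 931 − 8590×0.0792

T ≈ 251 °C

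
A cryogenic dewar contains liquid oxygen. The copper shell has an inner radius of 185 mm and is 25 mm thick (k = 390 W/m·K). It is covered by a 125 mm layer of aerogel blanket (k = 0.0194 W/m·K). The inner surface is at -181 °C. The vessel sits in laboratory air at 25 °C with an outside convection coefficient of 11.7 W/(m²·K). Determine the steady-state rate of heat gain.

Radial (spherical) resistances in series:
R_copper shell = (1/0.185 − 1/0.21)/(4π×390) = 1.313×10^-4 K/W
R_aerogel blanket = (1/0.21 − 1/0.335)/(4π×0.0194) = 7.288 K/W
R_outer film = 1/(h·4πr_o²) = 1/(11.7×4π×0.335²) = 0.06061 K/W
R_total = 7.349 K/W
Q = ΔT/R_total = 206/7.349

Q ≈ 28 W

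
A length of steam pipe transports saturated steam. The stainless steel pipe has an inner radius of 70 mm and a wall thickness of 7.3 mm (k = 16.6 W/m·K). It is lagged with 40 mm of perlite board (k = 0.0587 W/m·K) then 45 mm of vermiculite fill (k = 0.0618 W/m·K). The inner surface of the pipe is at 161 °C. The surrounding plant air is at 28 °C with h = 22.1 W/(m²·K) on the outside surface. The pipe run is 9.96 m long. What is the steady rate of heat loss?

Q ≈ 658 W

For a radial system each layer contributes R = ln(r_out/r_in)/(2πkL); films add R = 1/(hA).
R_stainless steel pipe wall = ln(77.3/70)/(2π×16.6×9.96) = 9.549×10^-5 K/W
R_perlite board = ln(117.3/77.3)/(2π×0.0587×9.96) = 0.1135 K/W
R_vermiculite fill = ln(162.3/117.3)/(2π×0.0618×9.96) = 0.08396 K/W
R_outer film = 1/(h_o·2πr_oL) = 1/(22.1×2π×0.1623×9.96) = 0.004455 K/W
R_total = 0.202 K/W
Q = ΔT/R_total = 133/0.202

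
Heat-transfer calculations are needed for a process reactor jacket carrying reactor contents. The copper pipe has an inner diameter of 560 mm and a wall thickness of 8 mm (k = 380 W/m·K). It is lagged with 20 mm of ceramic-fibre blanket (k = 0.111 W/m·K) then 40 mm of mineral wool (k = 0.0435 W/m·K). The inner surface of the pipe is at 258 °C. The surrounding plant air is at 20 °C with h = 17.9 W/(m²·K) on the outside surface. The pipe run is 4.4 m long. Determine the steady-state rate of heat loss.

Per-layer cylindrical resistances, series-summed:
R_copper pipe wall = ln(288/280)/(2π×380×4.4) = 2.682×10^-6 K/W
R_ceramic-fibre blanket = ln(308/288)/(2π×0.111×4.4) = 0.02188 K/W
R_mineral wool = ln(348/308)/(2π×0.0435×4.4) = 0.1015 K/W
R_outer film = 1/(h_o·2πr_oL) = 1/(17.9×2π×0.348×4.4) = 0.005807 K/W
R_total = 0.1292 K/W
Q = ΔT/R_total = 238/0.1292

Q ≈ 1840 W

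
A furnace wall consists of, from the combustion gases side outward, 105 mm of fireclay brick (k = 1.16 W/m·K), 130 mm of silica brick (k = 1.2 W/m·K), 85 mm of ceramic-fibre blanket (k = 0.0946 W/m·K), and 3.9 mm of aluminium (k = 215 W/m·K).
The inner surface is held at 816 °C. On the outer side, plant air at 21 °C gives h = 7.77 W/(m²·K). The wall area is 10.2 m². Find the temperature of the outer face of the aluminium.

T ≈ 104 °C

Treating each layer as a thermal resistance in series:
R_fireclay brick = L/(kA) = 0.105/(1.16×10.2) = 0.008874 K/W
R_silica brick = L/(kA) = 0.13/(1.2×10.2) = 0.01062 K/W
R_ceramic-fibre blanket = L/(kA) = 0.085/(0.0946×10.2) = 0.08809 K/W
R_aluminium = L/(kA) = 0.0039/(215×10.2) = 1.778×10^-6 K/W
R_outer film = 1/(h_o·A) = 1/(7.77×10.2) = 0.01262 K/W
R_total = 0.1202 K/W;  Q = ΔT/R_total = 795/0.1202 = 6614 W
T_interface = T_inner − Q·ΣR(inner→interface) = 816 − 6610×0.1076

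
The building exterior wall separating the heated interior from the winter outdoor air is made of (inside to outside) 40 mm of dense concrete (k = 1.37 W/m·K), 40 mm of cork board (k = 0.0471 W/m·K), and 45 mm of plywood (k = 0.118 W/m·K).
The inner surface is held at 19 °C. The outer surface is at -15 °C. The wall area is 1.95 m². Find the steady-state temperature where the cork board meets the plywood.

Treating each layer as a thermal resistance in series:
R_dense concrete = L/(kA) = 0.04/(1.37×1.95) = 0.01497 K/W
R_cork board = L/(kA) = 0.04/(0.0471×1.95) = 0.4355 K/W
R_plywood = L/(kA) = 0.045/(0.118×1.95) = 0.1956 K/W
R_total = 0.6461 K/W;  Q = ΔT/R_total = 34/0.6461 = 52.63 W
T_interface = T_inner − Q·ΣR(inner→interface) = 19 − 52.6×0.4505

T ≈ -4.71 °C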